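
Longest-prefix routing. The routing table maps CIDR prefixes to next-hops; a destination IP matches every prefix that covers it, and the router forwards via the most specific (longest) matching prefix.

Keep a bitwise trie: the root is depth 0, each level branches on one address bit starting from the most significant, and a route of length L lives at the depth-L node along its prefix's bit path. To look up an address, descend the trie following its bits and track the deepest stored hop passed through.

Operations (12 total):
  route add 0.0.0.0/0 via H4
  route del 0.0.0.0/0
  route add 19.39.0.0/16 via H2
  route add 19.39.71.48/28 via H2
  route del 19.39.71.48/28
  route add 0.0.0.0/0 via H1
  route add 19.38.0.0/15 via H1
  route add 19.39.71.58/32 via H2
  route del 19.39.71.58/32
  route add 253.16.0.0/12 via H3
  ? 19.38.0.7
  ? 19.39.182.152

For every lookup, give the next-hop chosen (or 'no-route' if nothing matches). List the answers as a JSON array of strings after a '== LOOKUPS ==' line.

Process each operation:
  + 0.0.0.0/0 (H4) depth=0
  del 0.0.0.0/0 (clear depth 0)
  + 19.39.0.0/16 (H2) depth=16
  + 19.39.71.48/28 (H2) depth=28
  del 19.39.71.48/28 (clear depth 28)
  + 0.0.0.0/0 (H1) depth=0
  + 19.38.0.0/15 (H1) depth=15
  + 19.39.71.58/32 (H2) depth=32
  del 19.39.71.58/32 (clear depth 32)
  + 253.16.0.0/12 (H3) depth=12
  ? 19.38.0.7  path d0:H1→d1:-→d2:-→d3:-→d4:-→d5:-→d6:-→d7:-→d8:-→d9:-→d10:-→d11:-→d12:-→d13:-→d14:-→d15:H1  best=H1
  ? 19.39.182.152  path d0:H1→d1:-→d2:-→d3:-→d4:-→d5:-→d6:-→d7:-→d8:-→d9:-→d10:-→d11:-→d12:-→d13:-→d14:-→d15:H1→d16:H2  best=H2

== LOOKUPS ==
["H1","H2"]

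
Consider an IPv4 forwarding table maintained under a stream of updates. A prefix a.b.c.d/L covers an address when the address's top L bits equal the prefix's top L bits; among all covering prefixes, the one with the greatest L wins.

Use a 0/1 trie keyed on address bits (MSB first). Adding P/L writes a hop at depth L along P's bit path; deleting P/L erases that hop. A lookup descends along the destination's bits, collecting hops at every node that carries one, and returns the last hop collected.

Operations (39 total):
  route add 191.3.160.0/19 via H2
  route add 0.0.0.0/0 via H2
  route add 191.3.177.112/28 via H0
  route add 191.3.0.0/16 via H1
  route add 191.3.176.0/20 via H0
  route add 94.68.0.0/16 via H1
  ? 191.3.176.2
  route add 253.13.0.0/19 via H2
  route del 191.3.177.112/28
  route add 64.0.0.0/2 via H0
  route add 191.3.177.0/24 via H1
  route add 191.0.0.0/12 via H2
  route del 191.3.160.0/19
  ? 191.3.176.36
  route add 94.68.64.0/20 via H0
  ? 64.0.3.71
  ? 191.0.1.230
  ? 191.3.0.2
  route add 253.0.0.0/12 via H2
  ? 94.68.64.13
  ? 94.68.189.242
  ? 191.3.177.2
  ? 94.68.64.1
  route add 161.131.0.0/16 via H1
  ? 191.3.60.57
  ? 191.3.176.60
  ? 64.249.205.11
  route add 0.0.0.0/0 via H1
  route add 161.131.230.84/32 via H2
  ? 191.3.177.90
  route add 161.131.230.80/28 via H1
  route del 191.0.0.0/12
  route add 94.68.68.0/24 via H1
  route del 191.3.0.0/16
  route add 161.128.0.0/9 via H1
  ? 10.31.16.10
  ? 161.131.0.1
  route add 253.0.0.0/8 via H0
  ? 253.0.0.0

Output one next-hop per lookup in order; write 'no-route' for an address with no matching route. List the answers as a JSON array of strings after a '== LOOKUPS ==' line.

Trace:
  + 191.3.160.0/19 (H2) depth=19
  + 0.0.0.0/0 (H2) depth=0
  + 191.3.177.112/28 (H0) depth=28
  + 191.3.0.0/16 (H1) depth=16
  + 191.3.176.0/20 (H0) depth=20
  + 94.68.0.0/16 (H1) depth=16
  ? 191.3.176.2  path d0:H2→d1:-→d2:-→d3:-→d4:-→d5:-→d6:-→d7:-→d8:-→d9:-→d10:-→d11:-→d12:-→d13:-→d14:-→d15:-→d16:H1→d17:-→d18:-→d19:H2→d20:H0→d21:-→d22:-→d23:-  best=H0
  + 253.13.0.0/19 (H2) depth=19
  del 191.3.177.112/28 (clear depth 28)
  + 64.0.0.0/2 (H0) depth=2
  + 191.3.177.0/24 (H1) depth=24
  + 191.0.0.0/12 (H2) depth=12
  del 191.3.160.0/19 (clear depth 19)
  ? 191.3.176.36  path d0:H2→d1:-→d2:-→d3:-→d4:-→d5:-→d6:-→d7:-→d8:-→d9:-→d10:-→d11:-→d12:H2→d13:-→d14:-→d15:-→d16:H1→d17:-→d18:-→d19:-→d20:H0→d21:-→d22:-→d23:-  best=H0
  + 94.68.64.0/20 (H0) depth=20
  ? 64.0.3.71  path d0:H2→d1:-→d2:H0→d3:-  best=H0
  ? 191.0.1.230  path d0:H2→d1:-→d2:-→d3:-→d4:-→d5:-→d6:-→d7:-→d8:-→d9:-→d10:-→d11:-→d12:H2→d13:-→d14:-  best=H2
  ? 191.3.0.2  path d0:H2→d1:-→d2:-→d3:-→d4:-→d5:-→d6:-→d7:-→d8:-→d9:-→d10:-→d11:-→d12:H2→d13:-→d14:-→d15:-→d16:H1  best=H1
  + 253.0.0.0/12 (H2) depth=12
  ? 94.68.64.13  path d0:H2→d1:-→d2:H0→d3:-→d4:-→d5:-→d6:-→d7:-→d8:-→d9:-→d10:-→d11:-→d12:-→d13:-→d14:-→d15:-→d16:H1→d17:-→d18:-→d19:-→d20:H0  best=H0
  ? 94.68.189.242  path d0:H2→d1:-→d2:H0→d3:-→d4:-→d5:-→d6:-→d7:-→d8:-→d9:-→d10:-→d11:-→d12:-→d13:-→d14:-→d15:-→d16:H1  best=H1
  ? 191.3.177.2  path d0:H2→d1:-→d2:-→d3:-→d4:-→d5:-→d6:-→d7:-→d8:-→d9:-→d10:-→d11:-→d12:H2→d13:-→d14:-→d15:-→d16:H1→d17:-→d18:-→d19:-→d20:H0→d21:-→d22:-→d23:-→d24:H1→d25:-  best=H1
  ? 94.68.64.1  path d0:H2→d1:-→d2:H0→d3:-→d4:-→d5:-→d6:-→d7:-→d8:-→d9:-→d10:-→d11:-→d12:-→d13:-→d14:-→d15:-→d16:H1→d17:-→d18:-→d19:-→d20:H0  best=H0
  + 161.131.0.0/16 (H1) depth=16
  ? 191.3.60.57  path d0:H2→d1:-→d2:-→d3:-→d4:-→d5:-→d6:-→d7:-→d8:-→d9:-→d10:-→d11:-→d12:H2→d13:-→d14:-→d15:-→d16:H1  best=H1
  ? 191.3.176.60  path d0:H2→d1:-→d2:-→d3:-→d4:-→d5:-→d6:-→d7:-→d8:-→d9:-→d10:-→d11:-→d12:H2→d13:-→d14:-→d15:-→d16:H1→d17:-→d18:-→d19:-→d20:H0→d21:-→d22:-→d23:-  best=H0
  ? 64.249.205.11  path d0:H2→d1:-→d2:H0→d3:-  best=H0
  + 0.0.0.0/0 (H1) depth=0
  + 161.131.230.84/32 (H2) depth=32
  ? 191.3.177.90  path d0:H1→d1:-→d2:-→d3:-→d4:-→d5:-→d6:-→d7:-→d8:-→d9:-→d10:-→d11:-→d12:H2→d13:-→d14:-→d15:-→d16:H1→d17:-→d18:-→d19:-→d20:H0→d21:-→d22:-→d23:-→d24:H1→d25:-→d26:-  best=H1
  + 161.131.230.80/28 (H1) depth=28
  del 191.0.0.0/12 (clear depth 12)
  + 94.68.68.0/24 (H1) depth=24
  del 191.3.0.0/16 (clear depth 16)
  + 161.128.0.0/9 (H1) depth=9
  ? 10.31.16.10  path d0:H1→d1:-  best=H1
  ? 161.131.0.1  path d0:H1→d1:-→d2:-→d3:-→d4:-→d5:-→d6:-→d7:-→d8:-→d9:H1→d10:-→d11:-→d12:-→d13:-→d14:-→d15:-→d16:H1  best=H1
  + 253.0.0.0/8 (H0) depth=8
  ? 253.0.0.0  path d0:H1→d1:-→d2:-→d3:-→d4:-→d5:-→d6:-→d7:-→d8:H0→d9:-→d10:-→d11:-→d12:H2  best=H2

== LOOKUPS ==
["H0","H0","H0","H2","H1","H0","H1","H1","H0","H1","H0","H0","H1","H1","H1","H2"]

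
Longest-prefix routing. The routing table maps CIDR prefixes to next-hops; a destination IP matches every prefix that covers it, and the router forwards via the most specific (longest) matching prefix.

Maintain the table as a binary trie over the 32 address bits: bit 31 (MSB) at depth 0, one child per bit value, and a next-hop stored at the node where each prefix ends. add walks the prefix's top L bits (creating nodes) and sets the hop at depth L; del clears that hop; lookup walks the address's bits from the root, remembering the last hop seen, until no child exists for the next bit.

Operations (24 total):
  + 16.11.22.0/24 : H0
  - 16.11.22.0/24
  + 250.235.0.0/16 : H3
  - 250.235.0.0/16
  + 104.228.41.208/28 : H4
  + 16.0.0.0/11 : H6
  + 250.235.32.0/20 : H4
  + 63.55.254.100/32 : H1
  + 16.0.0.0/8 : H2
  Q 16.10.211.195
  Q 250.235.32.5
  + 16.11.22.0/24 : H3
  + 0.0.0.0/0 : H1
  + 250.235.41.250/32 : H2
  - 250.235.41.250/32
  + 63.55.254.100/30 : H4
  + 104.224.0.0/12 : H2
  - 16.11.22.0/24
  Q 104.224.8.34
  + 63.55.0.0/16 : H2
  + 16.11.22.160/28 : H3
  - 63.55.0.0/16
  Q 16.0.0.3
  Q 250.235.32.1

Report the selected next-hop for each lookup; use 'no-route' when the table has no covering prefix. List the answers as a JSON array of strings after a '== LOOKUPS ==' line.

Trace:
  + 16.11.22.0/24 (H0) depth=24
  del 16.11.22.0/24 (clear depth 24)
  + 250.235.0.0/16 (H3) depth=16
  del 250.235.0.0/16 (clear depth 16)
  + 104.228.41.208/28 (H4) depth=28
  + 16.0.0.0/11 (H6) depth=11
  + 250.235.32.0/20 (H4) depth=20
  + 63.55.254.100/32 (H1) depth=32
  + 16.0.0.0/8 (H2) depth=8
  ? 16.10.211.195  path d0:-→d1:-→d2:-→d3:-→d4:-→d5:-→d6:-→d7:-→d8:H2→d9:-→d10:-→d11:H6→d12:-→d13:-→d14:-→d15:-  best=H6
  ? 250.235.32.5  path d0:-→d1:-→d2:-→d3:-→d4:-→d5:-→d6:-→d7:-→d8:-→d9:-→d10:-→d11:-→d12:-→d13:-→d14:-→d15:-→d16:-→d17:-→d18:-→d19:-→d20:H4  best=H4
  + 16.11.22.0/24 (H3) depth=24
  + 0.0.0.0/0 (H1) depth=0
  + 250.235.41.250/32 (H2) depth=32
  del 250.235.41.250/32 (clear depth 32)
  + 63.55.254.100/30 (H4) depth=30
  + 104.224.0.0/12 (H2) depth=12
  del 16.11.22.0/24 (clear depth 24)
  ? 104.224.8.34  path d0:H1→d1:-→d2:-→d3:-→d4:-→d5:-→d6:-→d7:-→d8:-→d9:-→d10:-→d11:-→d12:H2→d13:-  best=H2
  + 63.55.0.0/16 (H2) depth=16
  + 16.11.22.160/28 (H3) depth=28
  del 63.55.0.0/16 (clear depth 16)
  ? 16.0.0.3  path d0:H1→d1:-→d2:-→d3:-→d4:-→d5:-→d6:-→d7:-→d8:H2→d9:-→d10:-→d11:H6→d12:-  best=H6
  ? 250.235.32.1  path d0:H1→d1:-→d2:-→d3:-→d4:-→d5:-→d6:-→d7:-→d8:-→d9:-→d10:-→d11:-→d12:-→d13:-→d14:-→d15:-→d16:-→d17:-→d18:-→d19:-→d20:H4  best=H4

== LOOKUPS ==
["H6","H4","H2","H6","H4"]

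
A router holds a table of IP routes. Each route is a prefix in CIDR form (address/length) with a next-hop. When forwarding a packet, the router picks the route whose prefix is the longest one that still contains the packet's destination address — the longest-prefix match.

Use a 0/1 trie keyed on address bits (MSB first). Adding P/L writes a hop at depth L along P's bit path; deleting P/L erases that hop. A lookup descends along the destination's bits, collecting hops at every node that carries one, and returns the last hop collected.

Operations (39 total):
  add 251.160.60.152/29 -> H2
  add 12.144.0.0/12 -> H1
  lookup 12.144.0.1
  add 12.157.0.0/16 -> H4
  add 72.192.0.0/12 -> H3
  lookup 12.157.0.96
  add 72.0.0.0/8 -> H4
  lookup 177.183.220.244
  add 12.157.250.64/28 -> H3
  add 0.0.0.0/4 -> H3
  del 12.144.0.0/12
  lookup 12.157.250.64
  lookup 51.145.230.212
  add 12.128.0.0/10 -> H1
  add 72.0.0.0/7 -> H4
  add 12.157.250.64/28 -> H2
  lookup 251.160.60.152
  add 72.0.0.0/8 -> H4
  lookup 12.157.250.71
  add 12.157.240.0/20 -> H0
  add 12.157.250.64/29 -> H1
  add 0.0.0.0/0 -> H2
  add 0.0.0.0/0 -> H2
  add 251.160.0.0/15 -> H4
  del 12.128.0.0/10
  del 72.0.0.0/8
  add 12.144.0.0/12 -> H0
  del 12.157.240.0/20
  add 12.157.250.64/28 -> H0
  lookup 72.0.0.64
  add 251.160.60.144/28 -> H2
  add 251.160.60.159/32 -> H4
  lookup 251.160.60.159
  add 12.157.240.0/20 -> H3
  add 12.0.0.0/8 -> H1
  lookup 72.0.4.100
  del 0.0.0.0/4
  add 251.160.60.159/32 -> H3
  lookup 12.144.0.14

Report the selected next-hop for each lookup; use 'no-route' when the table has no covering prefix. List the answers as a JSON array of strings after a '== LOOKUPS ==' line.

Trace:
  + 251.160.60.152/29 (H2) depth=29
  + 12.144.0.0/12 (H1) depth=12
  ? 12.144.0.1  path d0:-→d1:-→d2:-→d3:-→d4:-→d5:-→d6:-→d7:-→d8:-→d9:-→d10:-→d11:-→d12:H1  best=H1
  + 12.157.0.0/16 (H4) depth=16
  + 72.192.0.0/12 (H3) depth=12
  ? 12.157.0.96  path d0:-→d1:-→d2:-→d3:-→d4:-→d5:-→d6:-→d7:-→d8:-→d9:-→d10:-→d11:-→d12:H1→d13:-→d14:-→d15:-→d16:H4  best=H4
  + 72.0.0.0/8 (H4) depth=8
  ? 177.183.220.244  path d0:-→d1:-  best=no-route
  + 12.157.250.64/28 (H3) depth=28
  + 0.0.0.0/4 (H3) depth=4
  - 12.144.0.0/12 clear@12
  ? 12.157.250.64  path d0:-→d1:-→d2:-→d3:-→d4:H3→d5:-→d6:-→d7:-→d8:-→d9:-→d10:-→d11:-→d12:-→d13:-→d14:-→d15:-→d16:H4→d17:-→d18:-→d19:-→d20:-→d21:-→d22:-→d23:-→d24:-→d25:-→d26:-→d27:-→d28:H3  best=H3
  ? 51.145.230.212  path d0:-→d1:-→d2:-  best=no-route
  + 12.128.0.0/10 (H1) depth=10
  + 72.0.0.0/7 (H4) depth=7
  + 12.157.250.64/28 (H2) depth=28
  ? 251.160.60.152  path d0:-→d1:-→d2:-→d3:-→d4:-→d5:-→d6:-→d7:-→d8:-→d9:-→d10:-→d11:-→d12:-→d13:-→d14:-→d15:-→d16:-→d17:-→d18:-→d19:-→d20:-→d21:-→d22:-→d23:-→d24:-→d25:-→d26:-→d27:-→d28:-→d29:H2  best=H2
  + 72.0.0.0/8 (H4) depth=8
  ? 12.157.250.71  path d0:-→d1:-→d2:-→d3:-→d4:H3→d5:-→d6:-→d7:-→d8:-→d9:-→d10:H1→d11:-→d12:-→d13:-→d14:-→d15:-→d16:H4→d17:-→d18:-→d19:-→d20:-→d21:-→d22:-→d23:-→d24:-→d25:-→d26:-→d27:-→d28:H2  best=H2
  + 12.157.240.0/20 (H0) depth=20
  + 12.157.250.64/29 (H1) depth=29
  + 0.0.0.0/0 (H2) depth=0
  + 0.0.0.0/0 (H2) depth=0
  + 251.160.0.0/15 (H4) depth=15
  - 12.128.0.0/10 clear@10
  - 72.0.0.0/8 clear@8
  + 12.144.0.0/12 (H0) depth=12
  - 12.157.240.0/20 clear@20
  + 12.157.250.64/28 (H0) depth=28
  ? 72.0.0.64  path d0:H2→d1:-→d2:-→d3:-→d4:-→d5:-→d6:-→d7:H4→d8:-  best=H4
  + 251.160.60.144/28 (H2) depth=28
  + 251.160.60.159/32 (H4) depth=32
  ? 251.160.60.159  path d0:H2→d1:-→d2:-→d3:-→d4:-→d5:-→d6:-→d7:-→d8:-→d9:-→d10:-→d11:-→d12:-→d13:-→d14:-→d15:H4→d16:-→d17:-→d18:-→d19:-→d20:-→d21:-→d22:-→d23:-→d24:-→d25:-→d26:-→d27:-→d28:H2→d29:H2→d30:-→d31:-→d32:H4  best=H4
  + 12.157.240.0/20 (H3) depth=20
  + 12.0.0.0/8 (H1) depth=8
  ? 72.0.4.100  path d0:H2→d1:-→d2:-→d3:-→d4:-→d5:-→d6:-→d7:H4→d8:-  best=H4
  - 0.0.0.0/4 clear@4
  + 251.160.60.159/32 (H3) depth=32
  ? 12.144.0.14  path d0:H2→d1:-→d2:-→d3:-→d4:-→d5:-→d6:-→d7:-→d8:H1→d9:-→d10:-→d11:-→d12:H0  best=H0

== LOOKUPS ==
["H1","H4","no-route","H3","no-route","H2","H2","H4","H4","H4","H0"]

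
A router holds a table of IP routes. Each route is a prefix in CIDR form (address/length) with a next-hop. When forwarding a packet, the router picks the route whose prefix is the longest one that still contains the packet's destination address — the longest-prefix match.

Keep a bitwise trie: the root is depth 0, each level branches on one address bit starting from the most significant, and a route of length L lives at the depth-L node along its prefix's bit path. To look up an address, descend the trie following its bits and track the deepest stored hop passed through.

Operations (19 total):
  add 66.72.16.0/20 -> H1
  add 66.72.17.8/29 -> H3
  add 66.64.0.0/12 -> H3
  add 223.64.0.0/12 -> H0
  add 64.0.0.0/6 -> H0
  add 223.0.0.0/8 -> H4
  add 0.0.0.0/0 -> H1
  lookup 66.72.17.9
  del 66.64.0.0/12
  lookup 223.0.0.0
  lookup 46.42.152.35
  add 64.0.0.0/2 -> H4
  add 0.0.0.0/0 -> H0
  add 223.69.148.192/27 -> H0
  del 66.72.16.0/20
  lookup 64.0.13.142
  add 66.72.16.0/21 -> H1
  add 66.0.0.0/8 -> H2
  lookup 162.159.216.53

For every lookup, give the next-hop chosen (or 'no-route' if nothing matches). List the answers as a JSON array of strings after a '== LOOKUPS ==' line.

Trace:
  + 66.72.16.0/20 (H1) depth=20
  + 66.72.17.8/29 (H3) depth=29
  + 66.64.0.0/12 (H3) depth=12
  + 223.64.0.0/12 (H0) depth=12
  + 64.0.0.0/6 (H0) depth=6
  + 223.0.0.0/8 (H4) depth=8
  + 0.0.0.0/0 (H1) depth=0
  Q 66.72.17.9: descend 01000010010010000001000100001 ; hops seen [H1,H0,H3,H1,H3] ; pick H3
  del 66.64.0.0/12 (clear depth 12)
  Q 223.0.0.0: descend 110111110 ; hops seen [H1,H4] ; pick H4
  Q 46.42.152.35: descend 0 ; hops seen [H1] ; pick H1
  + 64.0.0.0/2 (H4) depth=2
  + 0.0.0.0/0 (H0) depth=0
  + 223.69.148.192/27 (H0) depth=27
  del 66.72.16.0/20 (clear depth 20)
  Q 64.0.13.142: descend 010000 ; hops seen [H0,H4,H0] ; pick H0
  + 66.72.16.0/21 (H1) depth=21
  + 66.0.0.0/8 (H2) depth=8
  Q 162.159.216.53: descend 1 ; hops seen [H0] ; pick H0

== LOOKUPS ==
["H3","H4","H1","H0","H0"]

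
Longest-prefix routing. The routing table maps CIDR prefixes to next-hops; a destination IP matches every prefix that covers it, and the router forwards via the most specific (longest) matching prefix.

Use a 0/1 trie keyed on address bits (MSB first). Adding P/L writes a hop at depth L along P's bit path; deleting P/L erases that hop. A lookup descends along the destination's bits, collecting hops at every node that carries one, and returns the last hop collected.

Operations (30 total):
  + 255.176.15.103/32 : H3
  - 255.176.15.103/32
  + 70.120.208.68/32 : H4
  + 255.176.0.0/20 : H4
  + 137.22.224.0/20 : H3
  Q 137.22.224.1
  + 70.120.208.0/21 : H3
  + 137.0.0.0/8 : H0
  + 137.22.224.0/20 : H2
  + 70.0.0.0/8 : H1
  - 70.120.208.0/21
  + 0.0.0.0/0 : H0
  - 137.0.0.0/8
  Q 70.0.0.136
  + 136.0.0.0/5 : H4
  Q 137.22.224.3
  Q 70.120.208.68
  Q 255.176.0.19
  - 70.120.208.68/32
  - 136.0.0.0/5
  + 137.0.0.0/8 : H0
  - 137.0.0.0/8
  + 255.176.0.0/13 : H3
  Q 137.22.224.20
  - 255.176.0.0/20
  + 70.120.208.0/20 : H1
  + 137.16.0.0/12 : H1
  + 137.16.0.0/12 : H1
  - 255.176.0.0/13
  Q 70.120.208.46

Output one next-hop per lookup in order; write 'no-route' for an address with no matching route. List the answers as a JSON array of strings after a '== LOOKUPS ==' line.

Apply in order:
  add 255.176.15.103/32 -> H3 at depth 32
  - 255.176.15.103/32 clear@32
  add 70.120.208.68/32 -> H4 at depth 32
  add 255.176.0.0/20 -> H4 at depth 20
  add 137.22.224.0/20 -> H3 at depth 20
  Q 137.22.224.1: descend 10001001000101101110 ; hops seen [H3] ; pick H3
  add 70.120.208.0/21 -> H3 at depth 21
  add 137.0.0.0/8 -> H0 at depth 8
  add 137.22.224.0/20 -> H2 at depth 20
  add 70.0.0.0/8 -> H1 at depth 8
  - 70.120.208.0/21 clear@21
  add 0.0.0.0/0 -> H0 at depth 0
  - 137.0.0.0/8 clear@8
  Q 70.0.0.136: descend 010001100 ; hops seen [H0,H1] ; pick H1
  add 136.0.0.0/5 -> H4 at depth 5
  Q 137.22.224.3: descend 10001001000101101110 ; hops seen [H0,H4,H2] ; pick H2
  Q 70.120.208.68: descend 01000110011110001101000001000100 ; hops seen [H0,H1,H4] ; pick H4
  Q 255.176.0.19: descend 11111111101100000000 ; hops seen [H0,H4] ; pick H4
  - 70.120.208.68/32 clear@32
  - 136.0.0.0/5 clear@5
  add 137.0.0.0/8 -> H0 at depth 8
  - 137.0.0.0/8 clear@8
  add 255.176.0.0/13 -> H3 at depth 13
  Q 137.22.224.20: descend 10001001000101101110 ; hops seen [H0,H2] ; pick H2
  - 255.176.0.0/20 clear@20
  add 70.120.208.0/20 -> H1 at depth 20
  add 137.16.0.0/12 -> H1 at depth 12
  add 137.16.0.0/12 -> H1 at depth 12
  - 255.176.0.0/13 clear@13
  Q 70.120.208.46: descend 0100011001111000110100000 ; hops seen [H0,H1,H1] ; pick H1

== LOOKUPS ==
["H3","H1","H2","H4","H4","H2","H1"]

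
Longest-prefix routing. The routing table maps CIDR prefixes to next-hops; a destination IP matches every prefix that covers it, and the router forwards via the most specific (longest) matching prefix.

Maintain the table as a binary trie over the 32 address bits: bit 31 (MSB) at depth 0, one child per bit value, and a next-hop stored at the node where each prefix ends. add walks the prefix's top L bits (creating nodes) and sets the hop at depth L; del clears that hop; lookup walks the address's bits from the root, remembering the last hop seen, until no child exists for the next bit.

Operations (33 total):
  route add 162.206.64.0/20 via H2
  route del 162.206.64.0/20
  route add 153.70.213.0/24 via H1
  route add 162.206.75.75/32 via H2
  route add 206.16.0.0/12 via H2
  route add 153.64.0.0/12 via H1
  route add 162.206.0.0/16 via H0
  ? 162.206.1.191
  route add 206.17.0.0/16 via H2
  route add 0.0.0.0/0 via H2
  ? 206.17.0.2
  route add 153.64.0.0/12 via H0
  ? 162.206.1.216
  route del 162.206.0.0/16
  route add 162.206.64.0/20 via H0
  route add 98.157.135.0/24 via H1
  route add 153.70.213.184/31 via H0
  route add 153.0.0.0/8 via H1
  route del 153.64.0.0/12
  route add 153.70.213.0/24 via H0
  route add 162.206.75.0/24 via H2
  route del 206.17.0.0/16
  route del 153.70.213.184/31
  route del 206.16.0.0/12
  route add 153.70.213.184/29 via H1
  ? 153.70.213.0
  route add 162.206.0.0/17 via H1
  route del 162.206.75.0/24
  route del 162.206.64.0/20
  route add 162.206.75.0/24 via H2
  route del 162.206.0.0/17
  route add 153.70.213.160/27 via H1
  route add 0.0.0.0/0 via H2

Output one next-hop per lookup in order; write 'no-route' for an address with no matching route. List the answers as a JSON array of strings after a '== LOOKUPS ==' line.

Apply in order:
  + 162.206.64.0/20 (H2) depth=20
  - 162.206.64.0/20 clear@20
  + 153.70.213.0/24 (H1) depth=24
  + 162.206.75.75/32 (H2) depth=32
  + 206.16.0.0/12 (H2) depth=12
  + 153.64.0.0/12 (H1) depth=12
  + 162.206.0.0/16 (H0) depth=16
  lookup 162.206.1.191: bits 10100010110011100 walk d0:-→d1:-→d2:-→d3:-→d4:-→d5:-→d6:-→d7:-→d8:-→d9:-→d10:-→d11:-→d12:-→d13:-→d14:-→d15:-→d16:H0→d17:- -> H0
  + 206.17.0.0/16 (H2) depth=16
  + 0.0.0.0/0 (H2) depth=0
  lookup 206.17.0.2: bits 1100111000010001 walk d0:H2→d1:-→d2:-→d3:-→d4:-→d5:-→d6:-→d7:-→d8:-→d9:-→d10:-→d11:-→d12:H2→d13:-→d14:-→d15:-→d16:H2 -> H2
  + 153.64.0.0/12 (H0) depth=12
  lookup 162.206.1.216: bits 10100010110011100 walk d0:H2→d1:-→d2:-→d3:-→d4:-→d5:-→d6:-→d7:-→d8:-→d9:-→d10:-→d11:-→d12:-→d13:-→d14:-→d15:-→d16:H0→d17:- -> H0
  - 162.206.0.0/16 clear@16
  + 162.206.64.0/20 (H0) depth=20
  + 98.157.135.0/24 (H1) depth=24
  + 153.70.213.184/31 (H0) depth=31
  + 153.0.0.0/8 (H1) depth=8
  - 153.64.0.0/12 clear@12
  + 153.70.213.0/24 (H0) depth=24
  + 162.206.75.0/24 (H2) depth=24
  - 206.17.0.0/16 clear@16
  - 153.70.213.184/31 clear@31
  - 206.16.0.0/12 clear@12
  + 153.70.213.184/29 (H1) depth=29
  lookup 153.70.213.0: bits 100110010100011011010101 walk d0:H2→d1:-→d2:-→d3:-→d4:-→d5:-→d6:-→d7:-→d8:H1→d9:-→d10:-→d11:-→d12:-→d13:-→d14:-→d15:-→d16:-→d17:-→d18:-→d19:-→d20:-→d21:-→d22:-→d23:-→d24:H0 -> H0
  + 162.206.0.0/17 (H1) depth=17
  - 162.206.75.0/24 clear@24
  - 162.206.64.0/20 clear@20
  + 162.206.75.0/24 (H2) depth=24
  - 162.206.0.0/17 clear@17
  + 153.70.213.160/27 (H1) depth=27
  + 0.0.0.0/0 (H2) depth=0

== LOOKUPS ==
["H0","H2","H0","H0"]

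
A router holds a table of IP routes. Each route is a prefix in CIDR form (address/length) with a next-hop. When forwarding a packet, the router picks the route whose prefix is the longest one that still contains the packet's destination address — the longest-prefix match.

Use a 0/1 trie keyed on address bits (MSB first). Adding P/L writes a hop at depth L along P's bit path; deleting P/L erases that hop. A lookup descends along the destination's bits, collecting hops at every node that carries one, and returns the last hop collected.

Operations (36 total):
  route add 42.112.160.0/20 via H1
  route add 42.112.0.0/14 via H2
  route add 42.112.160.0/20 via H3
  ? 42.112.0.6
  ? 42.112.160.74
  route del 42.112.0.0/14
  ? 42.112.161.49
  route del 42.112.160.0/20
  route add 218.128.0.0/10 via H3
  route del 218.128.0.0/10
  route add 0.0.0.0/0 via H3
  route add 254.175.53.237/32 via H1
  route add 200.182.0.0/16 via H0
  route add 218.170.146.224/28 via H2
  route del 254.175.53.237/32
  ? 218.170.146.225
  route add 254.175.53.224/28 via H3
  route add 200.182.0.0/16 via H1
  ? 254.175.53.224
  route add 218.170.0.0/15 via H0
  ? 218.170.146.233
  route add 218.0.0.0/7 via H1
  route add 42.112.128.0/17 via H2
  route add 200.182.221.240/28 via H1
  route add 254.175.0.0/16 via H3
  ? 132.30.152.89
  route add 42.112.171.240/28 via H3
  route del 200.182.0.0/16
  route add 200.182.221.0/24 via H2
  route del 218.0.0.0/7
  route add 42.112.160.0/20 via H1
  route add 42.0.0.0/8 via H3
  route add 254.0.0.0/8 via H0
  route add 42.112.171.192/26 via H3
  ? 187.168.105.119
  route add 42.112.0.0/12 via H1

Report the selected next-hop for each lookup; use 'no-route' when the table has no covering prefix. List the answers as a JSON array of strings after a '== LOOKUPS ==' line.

Trace:
  add 42.112.160.0/20 -> H1 at depth 20
  add 42.112.0.0/14 -> H2 at depth 14
  add 42.112.160.0/20 -> H3 at depth 20
  ? 42.112.0.6  path d0:-→d1:-→d2:-→d3:-→d4:-→d5:-→d6:-→d7:-→d8:-→d9:-→d10:-→d11:-→d12:-→d13:-→d14:H2→d15:-→d16:-  best=H2
  ? 42.112.160.74  path d0:-→d1:-→d2:-→d3:-→d4:-→d5:-→d6:-→d7:-→d8:-→d9:-→d10:-→d11:-→d12:-→d13:-→d14:H2→d15:-→d16:-→d17:-→d18:-→d19:-→d20:H3  best=H3
  del 42.112.0.0/14 (clear depth 14)
  ? 42.112.161.49  path d0:-→d1:-→d2:-→d3:-→d4:-→d5:-→d6:-→d7:-→d8:-→d9:-→d10:-→d11:-→d12:-→d13:-→d14:-→d15:-→d16:-→d17:-→d18:-→d19:-→d20:H3  best=H3
  del 42.112.160.0/20 (clear depth 20)
  add 218.128.0.0/10 -> H3 at depth 10
  del 218.128.0.0/10 (clear depth 10)
  add 0.0.0.0/0 -> H3 at depth 0
  add 254.175.53.237/32 -> H1 at depth 32
  add 200.182.0.0/16 -> H0 at depth 16
  add 218.170.146.224/28 -> H2 at depth 28
  del 254.175.53.237/32 (clear depth 32)
  ? 218.170.146.225  path d0:H3→d1:-→d2:-→d3:-→d4:-→d5:-→d6:-→d7:-→d8:-→d9:-→d10:-→d11:-→d12:-→d13:-→d14:-→d15:-→d16:-→d17:-→d18:-→d19:-→d20:-→d21:-→d22:-→d23:-→d24:-→d25:-→d26:-→d27:-→d28:H2  best=H2
  add 254.175.53.224/28 -> H3 at depth 28
  add 200.182.0.0/16 -> H1 at depth 16
  ? 254.175.53.224  path d0:H3→d1:-→d2:-→d3:-→d4:-→d5:-→d6:-→d7:-→d8:-→d9:-→d10:-→d11:-→d12:-→d13:-→d14:-→d15:-→d16:-→d17:-→d18:-→d19:-→d20:-→d21:-→d22:-→d23:-→d24:-→d25:-→d26:-→d27:-→d28:H3  best=H3
  add 218.170.0.0/15 -> H0 at depth 15
  ? 218.170.146.233  path d0:H3→d1:-→d2:-→d3:-→d4:-→d5:-→d6:-→d7:-→d8:-→d9:-→d10:-→d11:-→d12:-→d13:-→d14:-→d15:H0→d16:-→d17:-→d18:-→d19:-→d20:-→d21:-→d22:-→d23:-→d24:-→d25:-→d26:-→d27:-→d28:H2  best=H2
  add 218.0.0.0/7 -> H1 at depth 7
  add 42.112.128.0/17 -> H2 at depth 17
  add 200.182.221.240/28 -> H1 at depth 28
  add 254.175.0.0/16 -> H3 at depth 16
  ? 132.30.152.89  path d0:H3→d1:-  best=H3
  add 42.112.171.240/28 -> H3 at depth 28
  del 200.182.0.0/16 (clear depth 16)
  add 200.182.221.0/24 -> H2 at depth 24
  del 218.0.0.0/7 (clear depth 7)
  add 42.112.160.0/20 -> H1 at depth 20
  add 42.0.0.0/8 -> H3 at depth 8
  add 254.0.0.0/8 -> H0 at depth 8
  add 42.112.171.192/26 -> H3 at depth 26
  ? 187.168.105.119  path d0:H3→d1:-  best=H3
  add 42.112.0.0/12 -> H1 at depth 12

== LOOKUPS ==
["H2","H3","H3","H2","H3","H2","H3","H3"]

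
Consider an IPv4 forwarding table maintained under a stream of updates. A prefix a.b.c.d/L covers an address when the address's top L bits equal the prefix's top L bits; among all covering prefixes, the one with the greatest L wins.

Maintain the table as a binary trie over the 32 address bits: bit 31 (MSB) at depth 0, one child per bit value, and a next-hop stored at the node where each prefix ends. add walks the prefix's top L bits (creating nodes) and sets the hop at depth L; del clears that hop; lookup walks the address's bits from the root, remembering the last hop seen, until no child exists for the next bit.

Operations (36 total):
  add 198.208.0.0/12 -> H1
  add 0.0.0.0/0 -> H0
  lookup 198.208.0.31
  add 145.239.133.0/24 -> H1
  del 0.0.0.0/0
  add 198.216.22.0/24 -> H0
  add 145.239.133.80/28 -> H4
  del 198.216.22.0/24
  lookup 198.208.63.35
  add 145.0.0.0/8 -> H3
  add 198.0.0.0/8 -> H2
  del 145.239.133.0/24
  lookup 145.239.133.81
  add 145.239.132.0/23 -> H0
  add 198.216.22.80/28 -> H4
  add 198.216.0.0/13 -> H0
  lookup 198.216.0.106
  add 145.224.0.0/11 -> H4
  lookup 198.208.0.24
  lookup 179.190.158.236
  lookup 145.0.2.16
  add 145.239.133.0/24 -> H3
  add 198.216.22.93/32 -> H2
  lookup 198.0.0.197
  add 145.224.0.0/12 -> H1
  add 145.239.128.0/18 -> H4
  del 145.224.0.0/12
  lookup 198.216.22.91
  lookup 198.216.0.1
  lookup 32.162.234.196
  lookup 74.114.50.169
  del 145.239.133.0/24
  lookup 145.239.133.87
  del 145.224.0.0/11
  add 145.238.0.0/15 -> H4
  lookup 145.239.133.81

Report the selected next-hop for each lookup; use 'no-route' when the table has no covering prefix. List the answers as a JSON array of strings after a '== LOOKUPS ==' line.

Trace:
  + 198.208.0.0/12 (H1) depth=12
  + 0.0.0.0/0 (H0) depth=0
  Q 198.208.0.31: descend 110001101101 ; hops seen [H0,H1] ; pick H1
  + 145.239.133.0/24 (H1) depth=24
  del 0.0.0.0/0 (clear depth 0)
  + 198.216.22.0/24 (H0) depth=24
  + 145.239.133.80/28 (H4) depth=28
  del 198.216.22.0/24 (clear depth 24)
  Q 198.208.63.35: descend 110001101101 ; hops seen [H1] ; pick H1
  + 145.0.0.0/8 (H3) depth=8
  + 198.0.0.0/8 (H2) depth=8
  del 145.239.133.0/24 (clear depth 24)
  Q 145.239.133.81: descend 1001000111101111100001010101 ; hops seen [H3,H4] ; pick H4
  + 145.239.132.0/23 (H0) depth=23
  + 198.216.22.80/28 (H4) depth=28
  + 198.216.0.0/13 (H0) depth=13
  Q 198.216.0.106: descend 1100011011011000000 ; hops seen [H2,H1,H0] ; pick H0
  + 145.224.0.0/11 (H4) depth=11
  Q 198.208.0.24: descend 110001101101 ; hops seen [H2,H1] ; pick H1
  Q 179.190.158.236: descend 10 ; hops seen [∅] ; pick no-route
  Q 145.0.2.16: descend 10010001 ; hops seen [H3] ; pick H3
  + 145.239.133.0/24 (H3) depth=24
  + 198.216.22.93/32 (H2) depth=32
  Q 198.0.0.197: descend 11000110 ; hops seen [H2] ; pick H2
  + 145.224.0.0/12 (H1) depth=12
  + 145.239.128.0/18 (H4) depth=18
  del 145.224.0.0/12 (clear depth 12)
  Q 198.216.22.91: descend 11000110110110000001011001011 ; hops seen [H2,H1,H0,H4] ; pick H4
  Q 198.216.0.1: descend 1100011011011000000 ; hops seen [H2,H1,H0] ; pick H0
  Q 32.162.234.196: descend ε ; hops seen [∅] ; pick no-route
  Q 74.114.50.169: descend ε ; hops seen [∅] ; pick no-route
  del 145.239.133.0/24 (clear depth 24)
  Q 145.239.133.87: descend 1001000111101111100001010101 ; hops seen [H3,H4,H4,H0,H4] ; pick H4
  del 145.224.0.0/11 (clear depth 11)
  + 145.238.0.0/15 (H4) depth=15
  Q 145.239.133.81: descend 1001000111101111100001010101 ; hops seen [H3,H4,H4,H0,H4] ; pick H4

== LOOKUPS ==
["H1","H1","H4","H0","H1","no-route","H3","H2","H4","H0","no-route","no-route","H4","H4"]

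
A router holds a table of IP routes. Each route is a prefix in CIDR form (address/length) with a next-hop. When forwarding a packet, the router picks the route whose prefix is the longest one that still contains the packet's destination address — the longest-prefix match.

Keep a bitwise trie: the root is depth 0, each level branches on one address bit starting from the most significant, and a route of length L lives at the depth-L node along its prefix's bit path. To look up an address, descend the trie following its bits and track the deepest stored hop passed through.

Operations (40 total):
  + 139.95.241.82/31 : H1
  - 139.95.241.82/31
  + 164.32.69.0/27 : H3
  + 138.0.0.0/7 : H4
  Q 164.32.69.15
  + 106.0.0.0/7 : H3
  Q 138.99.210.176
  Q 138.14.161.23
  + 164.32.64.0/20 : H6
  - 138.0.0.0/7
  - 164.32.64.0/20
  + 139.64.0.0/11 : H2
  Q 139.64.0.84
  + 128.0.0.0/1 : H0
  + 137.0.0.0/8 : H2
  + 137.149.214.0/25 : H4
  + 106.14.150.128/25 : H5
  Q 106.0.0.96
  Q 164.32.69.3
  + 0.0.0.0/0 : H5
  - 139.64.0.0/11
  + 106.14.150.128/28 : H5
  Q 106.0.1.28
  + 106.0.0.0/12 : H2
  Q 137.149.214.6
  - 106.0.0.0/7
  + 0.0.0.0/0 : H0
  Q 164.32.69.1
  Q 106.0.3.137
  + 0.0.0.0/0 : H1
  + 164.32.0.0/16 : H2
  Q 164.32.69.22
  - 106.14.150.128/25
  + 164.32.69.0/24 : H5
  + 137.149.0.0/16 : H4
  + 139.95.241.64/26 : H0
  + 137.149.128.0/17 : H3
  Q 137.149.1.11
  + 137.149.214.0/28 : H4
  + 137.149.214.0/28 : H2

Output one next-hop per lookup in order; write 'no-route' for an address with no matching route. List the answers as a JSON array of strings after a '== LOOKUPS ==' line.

Apply in order:
  add 139.95.241.82/31 -> H1 at depth 31
  del 139.95.241.82/31 (clear depth 31)
  add 164.32.69.0/27 -> H3 at depth 27
  add 138.0.0.0/7 -> H4 at depth 7
  ? 164.32.69.15  path d0:-→d1:-→d2:-→d3:-→d4:-→d5:-→d6:-→d7:-→d8:-→d9:-→d10:-→d11:-→d12:-→d13:-→d14:-→d15:-→d16:-→d17:-→d18:-→d19:-→d20:-→d21:-→d22:-→d23:-→d24:-→d25:-→d26:-→d27:H3  best=H3
  add 106.0.0.0/7 -> H3 at depth 7
  ? 138.99.210.176  path d0:-→d1:-→d2:-→d3:-→d4:-→d5:-→d6:-→d7:H4  best=H4
  ? 138.14.161.23  path d0:-→d1:-→d2:-→d3:-→d4:-→d5:-→d6:-→d7:H4  best=H4
  add 164.32.64.0/20 -> H6 at depth 20
  del 138.0.0.0/7 (clear depth 7)
  del 164.32.64.0/20 (clear depth 20)
  add 139.64.0.0/11 -> H2 at depth 11
  ? 139.64.0.84  path d0:-→d1:-→d2:-→d3:-→d4:-→d5:-→d6:-→d7:-→d8:-→d9:-→d10:-→d11:H2  best=H2
  add 128.0.0.0/1 -> H0 at depth 1
  add 137.0.0.0/8 -> H2 at depth 8
  add 137.149.214.0/25 -> H4 at depth 25
  add 106.14.150.128/25 -> H5 at depth 25
  ? 106.0.0.96  path d0:-→d1:-→d2:-→d3:-→d4:-→d5:-→d6:-→d7:H3→d8:-→d9:-→d10:-→d11:-→d12:-  best=H3
  ? 164.32.69.3  path d0:-→d1:H0→d2:-→d3:-→d4:-→d5:-→d6:-→d7:-→d8:-→d9:-→d10:-→d11:-→d12:-→d13:-→d14:-→d15:-→d16:-→d17:-→d18:-→d19:-→d20:-→d21:-→d22:-→d23:-→d24:-→d25:-→d26:-→d27:H3  best=H3
  add 0.0.0.0/0 -> H5 at depth 0
  del 139.64.0.0/11 (clear depth 11)
  add 106.14.150.128/28 -> H5 at depth 28
  ? 106.0.1.28  path d0:H5→d1:-→d2:-→d3:-→d4:-→d5:-→d6:-→d7:H3→d8:-→d9:-→d10:-→d11:-→d12:-  best=H3
  add 106.0.0.0/12 -> H2 at depth 12
  ? 137.149.214.6  path d0:H5→d1:H0→d2:-→d3:-→d4:-→d5:-→d6:-→d7:-→d8:H2→d9:-→d10:-→d11:-→d12:-→d13:-→d14:-→d15:-→d16:-→d17:-→d18:-→d19:-→d20:-→d21:-→d22:-→d23:-→d24:-→d25:H4  best=H4
  del 106.0.0.0/7 (clear depth 7)
  add 0.0.0.0/0 -> H0 at depth 0
  ? 164.32.69.1  path d0:H0→d1:H0→d2:-→d3:-→d4:-→d5:-→d6:-→d7:-→d8:-→d9:-→d10:-→d11:-→d12:-→d13:-→d14:-→d15:-→d16:-→d17:-→d18:-→d19:-→d20:-→d21:-→d22:-→d23:-→d24:-→d25:-→d26:-→d27:H3  best=H3
  ? 106.0.3.137  path d0:H0→d1:-→d2:-→d3:-→d4:-→d5:-→d6:-→d7:-→d8:-→d9:-→d10:-→d11:-→d12:H2  best=H2
  add 0.0.0.0/0 -> H1 at depth 0
  add 164.32.0.0/16 -> H2 at depth 16
  ? 164.32.69.22  path d0:H1→d1:H0→d2:-→d3:-→d4:-→d5:-→d6:-→d7:-→d8:-→d9:-→d10:-→d11:-→d12:-→d13:-→d14:-→d15:-→d16:H2→d17:-→d18:-→d19:-→d20:-→d21:-→d22:-→d23:-→d24:-→d25:-→d26:-→d27:H3  best=H3
  del 106.14.150.128/25 (clear depth 25)
  add 164.32.69.0/24 -> H5 at depth 24
  add 137.149.0.0/16 -> H4 at depth 16
  add 139.95.241.64/26 -> H0 at depth 26
  add 137.149.128.0/17 -> H3 at depth 17
  ? 137.149.1.11  path d0:H1→d1:H0→d2:-→d3:-→d4:-→d5:-→d6:-→d7:-→d8:H2→d9:-→d10:-→d11:-→d12:-→d13:-→d14:-→d15:-→d16:H4  best=H4
  add 137.149.214.0/28 -> H4 at depth 28
  add 137.149.214.0/28 -> H2 at depth 28

== LOOKUPS ==
["H3","H4","H4","H2","H3","H3","H3","H4","H3","H2","H3","H4"]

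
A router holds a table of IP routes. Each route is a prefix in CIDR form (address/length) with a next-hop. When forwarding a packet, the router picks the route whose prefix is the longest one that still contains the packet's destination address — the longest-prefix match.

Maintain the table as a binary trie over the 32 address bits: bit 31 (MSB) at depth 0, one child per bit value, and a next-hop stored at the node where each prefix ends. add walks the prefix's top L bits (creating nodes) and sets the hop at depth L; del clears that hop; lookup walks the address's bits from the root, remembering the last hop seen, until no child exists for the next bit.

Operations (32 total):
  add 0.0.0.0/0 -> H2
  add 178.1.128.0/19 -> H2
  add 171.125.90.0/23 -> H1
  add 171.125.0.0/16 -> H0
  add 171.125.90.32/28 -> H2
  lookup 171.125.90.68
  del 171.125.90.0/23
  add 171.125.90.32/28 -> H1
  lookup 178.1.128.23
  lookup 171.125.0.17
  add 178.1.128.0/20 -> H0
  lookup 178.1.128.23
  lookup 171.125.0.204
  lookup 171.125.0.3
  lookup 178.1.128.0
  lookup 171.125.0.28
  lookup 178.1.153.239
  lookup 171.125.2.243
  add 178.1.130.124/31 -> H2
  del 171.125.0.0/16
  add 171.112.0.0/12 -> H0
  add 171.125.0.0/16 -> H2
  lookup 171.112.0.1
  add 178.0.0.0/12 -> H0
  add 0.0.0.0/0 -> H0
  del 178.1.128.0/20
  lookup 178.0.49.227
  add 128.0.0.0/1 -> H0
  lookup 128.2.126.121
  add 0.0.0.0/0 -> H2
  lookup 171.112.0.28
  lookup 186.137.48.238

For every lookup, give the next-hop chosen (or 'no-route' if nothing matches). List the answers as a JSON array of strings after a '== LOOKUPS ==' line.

Process each operation:
  + 0.0.0.0/0 (H2) depth=0
  + 178.1.128.0/19 (H2) depth=19
  + 171.125.90.0/23 (H1) depth=23
  + 171.125.0.0/16 (H0) depth=16
  + 171.125.90.32/28 (H2) depth=28
  ? 171.125.90.68  path d0:H2→d1:-→d2:-→d3:-→d4:-→d5:-→d6:-→d7:-→d8:-→d9:-→d10:-→d11:-→d12:-→d13:-→d14:-→d15:-→d16:H0→d17:-→d18:-→d19:-→d20:-→d21:-→d22:-→d23:H1→d24:-→d25:-  best=H1
  - 171.125.90.0/23 clear@23
  + 171.125.90.32/28 (H1) depth=28
  ? 178.1.128.23  path d0:H2→d1:-→d2:-→d3:-→d4:-→d5:-→d6:-→d7:-→d8:-→d9:-→d10:-→d11:-→d12:-→d13:-→d14:-→d15:-→d16:-→d17:-→d18:-→d19:H2  best=H2
  ? 171.125.0.17  path d0:H2→d1:-→d2:-→d3:-→d4:-→d5:-→d6:-→d7:-→d8:-→d9:-→d10:-→d11:-→d12:-→d13:-→d14:-→d15:-→d16:H0→d17:-  best=H0
  + 178.1.128.0/20 (H0) depth=20
  ? 178.1.128.23  path d0:H2→d1:-→d2:-→d3:-→d4:-→d5:-→d6:-→d7:-→d8:-→d9:-→d10:-→d11:-→d12:-→d13:-→d14:-→d15:-→d16:-→d17:-→d18:-→d19:H2→d20:H0  best=H0
  ? 171.125.0.204  path d0:H2→d1:-→d2:-→d3:-→d4:-→d5:-→d6:-→d7:-→d8:-→d9:-→d10:-→d11:-→d12:-→d13:-→d14:-→d15:-→d16:H0→d17:-  best=H0
  ? 171.125.0.3  path d0:H2→d1:-→d2:-→d3:-→d4:-→d5:-→d6:-→d7:-→d8:-→d9:-→d10:-→d11:-→d12:-→d13:-→d14:-→d15:-→d16:H0→d17:-  best=H0
  ? 178.1.128.0  path d0:H2→d1:-→d2:-→d3:-→d4:-→d5:-→d6:-→d7:-→d8:-→d9:-→d10:-→d11:-→d12:-→d13:-→d14:-→d15:-→d16:-→d17:-→d18:-→d19:H2→d20:H0  best=H0
  ? 171.125.0.28  path d0:H2→d1:-→d2:-→d3:-→d4:-→d5:-→d6:-→d7:-→d8:-→d9:-→d10:-→d11:-→d12:-→d13:-→d14:-→d15:-→d16:H0→d17:-  best=H0
  ? 178.1.153.239  path d0:H2→d1:-→d2:-→d3:-→d4:-→d5:-→d6:-→d7:-→d8:-→d9:-→d10:-→d11:-→d12:-→d13:-→d14:-→d15:-→d16:-→d17:-→d18:-→d19:H2  best=H2
  ? 171.125.2.243  path d0:H2→d1:-→d2:-→d3:-→d4:-→d5:-→d6:-→d7:-→d8:-→d9:-→d10:-→d11:-→d12:-→d13:-→d14:-→d15:-→d16:H0→d17:-  best=H0
  + 178.1.130.124/31 (H2) depth=31
  - 171.125.0.0/16 clear@16
  + 171.112.0.0/12 (H0) depth=12
  + 171.125.0.0/16 (H2) depth=16
  ? 171.112.0.1  path d0:H2→d1:-→d2:-→d3:-→d4:-→d5:-→d6:-→d7:-→d8:-→d9:-→d10:-→d11:-→d12:H0  best=H0
  + 178.0.0.0/12 (H0) depth=12
  + 0.0.0.0/0 (H0) depth=0
  - 178.1.128.0/20 clear@20
  ? 178.0.49.227  path d0:H0→d1:-→d2:-→d3:-→d4:-→d5:-→d6:-→d7:-→d8:-→d9:-→d10:-→d11:-→d12:H0→d13:-→d14:-→d15:-  best=H0
  + 128.0.0.0/1 (H0) depth=1
  ? 128.2.126.121  path d0:H0→d1:H0→d2:-  best=H0
  + 0.0.0.0/0 (H2) depth=0
  ? 171.112.0.28  path d0:H2→d1:H0→d2:-→d3:-→d4:-→d5:-→d6:-→d7:-→d8:-→d9:-→d10:-→d11:-→d12:H0  best=H0
  ? 186.137.48.238  path d0:H2→d1:H0→d2:-→d3:-→d4:-  best=H0

== LOOKUPS ==
["H1","H2","H0","H0","H0","H0","H0","H0","H2","H0","H0","H0","H0","H0","H0"]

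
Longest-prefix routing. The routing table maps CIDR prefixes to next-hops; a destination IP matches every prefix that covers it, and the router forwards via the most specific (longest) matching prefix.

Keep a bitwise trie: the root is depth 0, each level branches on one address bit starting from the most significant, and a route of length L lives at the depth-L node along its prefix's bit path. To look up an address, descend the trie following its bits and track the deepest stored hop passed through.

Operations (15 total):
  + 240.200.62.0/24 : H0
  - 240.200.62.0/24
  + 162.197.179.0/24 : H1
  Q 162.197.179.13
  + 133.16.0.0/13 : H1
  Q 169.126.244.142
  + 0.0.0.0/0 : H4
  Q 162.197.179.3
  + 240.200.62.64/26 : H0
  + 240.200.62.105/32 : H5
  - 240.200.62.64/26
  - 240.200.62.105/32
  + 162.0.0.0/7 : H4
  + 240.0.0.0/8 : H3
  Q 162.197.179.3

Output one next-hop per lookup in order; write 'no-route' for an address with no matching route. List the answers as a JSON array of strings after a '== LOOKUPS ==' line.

Apply in order:
  add 240.200.62.0/24 -> H0 at depth 24
  - 240.200.62.0/24 clear@24
  add 162.197.179.0/24 -> H1 at depth 24
  ? 162.197.179.13  path d0:-→d1:-→d2:-→d3:-→d4:-→d5:-→d6:-→d7:-→d8:-→d9:-→d10:-→d11:-→d12:-→d13:-→d14:-→d15:-→d16:-→d17:-→d18:-→d19:-→d20:-→d21:-→d22:-→d23:-→d24:H1  best=H1
  add 133.16.0.0/13 -> H1 at depth 13
  ? 169.126.244.142  path d0:-→d1:-→d2:-→d3:-→d4:-  best=no-route
  add 0.0.0.0/0 -> H4 at depth 0
  ? 162.197.179.3  path d0:H4→d1:-→d2:-→d3:-→d4:-→d5:-→d6:-→d7:-→d8:-→d9:-→d10:-→d11:-→d12:-→d13:-→d14:-→d15:-→d16:-→d17:-→d18:-→d19:-→d20:-→d21:-→d22:-→d23:-→d24:H1  best=H1
  add 240.200.62.64/26 -> H0 at depth 26
  add 240.200.62.105/32 -> H5 at depth 32
  - 240.200.62.64/26 clear@26
  - 240.200.62.105/32 clear@32
  add 162.0.0.0/7 -> H4 at depth 7
  add 240.0.0.0/8 -> H3 at depth 8
  ? 162.197.179.3  path d0:H4→d1:-→d2:-→d3:-→d4:-→d5:-→d6:-→d7:H4→d8:-→d9:-→d10:-→d11:-→d12:-→d13:-→d14:-→d15:-→d16:-→d17:-→d18:-→d19:-→d20:-→d21:-→d22:-→d23:-→d24:H1  best=H1

== LOOKUPS ==
["H1","no-route","H1","H1"]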